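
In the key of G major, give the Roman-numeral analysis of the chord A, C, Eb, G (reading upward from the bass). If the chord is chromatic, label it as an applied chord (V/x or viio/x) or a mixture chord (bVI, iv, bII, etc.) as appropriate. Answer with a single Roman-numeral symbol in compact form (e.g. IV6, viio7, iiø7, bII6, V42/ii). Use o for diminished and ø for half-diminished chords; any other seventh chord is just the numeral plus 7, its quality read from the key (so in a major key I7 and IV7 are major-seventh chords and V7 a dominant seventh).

iiø7

Stacked in thirds the chord is A-C-Eb-G: a half-diminished seventh chord on A.
A is the second degree of G major. This is the half-diminished supertonic seventh, borrowed from the parallel minor.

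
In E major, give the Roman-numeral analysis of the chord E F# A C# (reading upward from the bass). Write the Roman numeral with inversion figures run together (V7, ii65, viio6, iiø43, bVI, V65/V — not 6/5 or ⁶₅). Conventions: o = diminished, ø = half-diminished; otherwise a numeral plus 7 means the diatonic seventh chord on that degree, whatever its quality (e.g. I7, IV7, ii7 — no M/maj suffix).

ii42

Stacked in thirds the chord is F#-A-C#-E: a minor seventh chord on F#.
In E major, F# is the supertonic; the diatonic minor seventh chord there is ii7.
With E in the bass the chord is in third inversion, so the figured bass is 42.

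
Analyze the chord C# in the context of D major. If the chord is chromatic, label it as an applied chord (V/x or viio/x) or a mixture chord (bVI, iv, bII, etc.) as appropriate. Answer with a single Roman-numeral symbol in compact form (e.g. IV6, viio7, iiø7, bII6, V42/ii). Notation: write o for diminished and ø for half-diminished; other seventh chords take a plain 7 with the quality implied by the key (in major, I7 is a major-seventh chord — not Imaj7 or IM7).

V/iii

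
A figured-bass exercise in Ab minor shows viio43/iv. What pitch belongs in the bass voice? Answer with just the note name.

The applied chord viio43/iv is rooted on C: C-Eb-Gb-Bbb.
The figure 43 means second inversion — the fifth is in the bass.

Gb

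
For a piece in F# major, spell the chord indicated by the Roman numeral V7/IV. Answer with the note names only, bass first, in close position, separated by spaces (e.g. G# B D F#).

The slash means an applied dominant: we want the dominant of IV. In F# major, IV is B major, and its dominant is built on F#.
Building a dominant seventh chord on F# gives F#-A#-C#-E.

F# A# C# E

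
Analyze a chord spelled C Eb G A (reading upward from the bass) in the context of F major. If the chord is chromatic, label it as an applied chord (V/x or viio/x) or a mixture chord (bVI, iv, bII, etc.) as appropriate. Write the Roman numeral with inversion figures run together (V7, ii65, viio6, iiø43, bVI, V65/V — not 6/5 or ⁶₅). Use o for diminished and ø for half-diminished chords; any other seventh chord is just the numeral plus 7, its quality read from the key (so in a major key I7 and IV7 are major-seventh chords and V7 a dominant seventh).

The pitches A-C-Eb-G form a half-diminished seventh chord rooted on A.
A sits a half step below Bb (IV in F major); a diminished chord there is the applied leading-tone chord of IV.
With C in the bass the chord is in first inversion, so the figured bass is 65.

viiø65/IV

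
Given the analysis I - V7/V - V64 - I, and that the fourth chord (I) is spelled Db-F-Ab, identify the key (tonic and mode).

The anchor chord is a major triad on Db, labeled I.
If Db is scale degree 1 and the mode makes that degree carry a major triad, the tonic is Db and the mode is major.

Db major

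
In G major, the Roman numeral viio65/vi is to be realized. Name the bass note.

F#

The applied chord viio65/vi is rooted on D#: D#-F#-A-C.
The figure 65 means first inversion — the third is in the bass.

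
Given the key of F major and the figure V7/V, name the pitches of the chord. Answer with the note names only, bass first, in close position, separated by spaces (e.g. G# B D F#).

V7/V is a secondary dominant — the dominant seventh of V. V in F major is C, so the applied chord's root is G, a perfect fifth above.
Building a dominant seventh chord on G gives G-B-D-F.

G B D F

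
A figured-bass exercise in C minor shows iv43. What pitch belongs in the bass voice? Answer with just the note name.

iv in C minor has root F; the chord is F-Ab-C-Eb.
The figure 43 means second inversion — the fifth is in the bass.

C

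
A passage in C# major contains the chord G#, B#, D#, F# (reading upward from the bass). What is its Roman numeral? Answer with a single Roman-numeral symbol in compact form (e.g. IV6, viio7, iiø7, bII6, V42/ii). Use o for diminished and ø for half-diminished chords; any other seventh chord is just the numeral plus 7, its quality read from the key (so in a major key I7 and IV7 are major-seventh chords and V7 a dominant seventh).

V7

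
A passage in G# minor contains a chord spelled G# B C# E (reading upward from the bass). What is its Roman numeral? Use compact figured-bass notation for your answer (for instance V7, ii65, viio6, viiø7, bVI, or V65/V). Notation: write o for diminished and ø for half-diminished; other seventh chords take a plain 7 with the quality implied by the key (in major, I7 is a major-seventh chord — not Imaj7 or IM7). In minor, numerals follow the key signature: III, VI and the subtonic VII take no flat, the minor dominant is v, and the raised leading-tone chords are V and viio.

iv43

The pitches C#-E-G#-B form a minor seventh chord rooted on C#.
C# is scale degree 4 in G# minor, and a minor seventh chord on that degree is written iv7.
With G# in the bass the chord is in second inversion, so the figured bass is 43.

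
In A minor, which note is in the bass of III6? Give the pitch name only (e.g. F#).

E

III in A minor has root C; the chord is C-E-G.
The figure 6 means first inversion — the third is in the bass.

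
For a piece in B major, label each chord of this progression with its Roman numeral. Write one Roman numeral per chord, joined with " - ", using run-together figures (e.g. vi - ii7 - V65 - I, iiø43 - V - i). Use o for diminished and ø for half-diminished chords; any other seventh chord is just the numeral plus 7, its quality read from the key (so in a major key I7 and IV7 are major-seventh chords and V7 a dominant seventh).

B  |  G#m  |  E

B: root B is the tonic; major triad there is I.
G#m: minor triad on G# = scale degree 6 → vi.
E has root E, degree 4 in B major, so IV.

I - vi - IV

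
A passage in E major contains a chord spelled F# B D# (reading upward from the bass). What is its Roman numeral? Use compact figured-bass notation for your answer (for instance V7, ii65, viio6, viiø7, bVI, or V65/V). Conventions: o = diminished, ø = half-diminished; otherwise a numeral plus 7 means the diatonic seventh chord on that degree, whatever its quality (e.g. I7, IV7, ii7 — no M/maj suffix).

The pitches B-D#-F# form a major triad rooted on B.
B is scale degree 5 in E major, and a major triad on that degree is written V.
With F# in the bass the chord is in second inversion, so the figured bass is 64.

V64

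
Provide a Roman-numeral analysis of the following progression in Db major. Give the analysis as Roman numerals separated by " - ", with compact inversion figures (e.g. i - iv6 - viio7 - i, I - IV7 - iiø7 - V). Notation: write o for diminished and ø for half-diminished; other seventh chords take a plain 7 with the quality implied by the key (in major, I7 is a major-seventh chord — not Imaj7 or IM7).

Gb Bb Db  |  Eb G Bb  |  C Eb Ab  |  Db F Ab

Gb-Bb-Db: root Gb is the subdominant; major triad there is IV.
Eb-G-Bb: chromatic; Eb is V of V, so V/V.
C-Eb-Ab: major triad on Ab = scale degree 5 → V6.
Db-F-Ab has root Db, degree 1 in Db major, so I.

IV - V/V - V6 - I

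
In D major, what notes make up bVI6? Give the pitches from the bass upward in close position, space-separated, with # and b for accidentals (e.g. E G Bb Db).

D F Bb

bVI6 is a major triad on the lowered sixth degree, borrowed from the parallel minor. In D major that root is Bb.
So the chord is Bb-D-F.
The figured bass 6 indicates first inversion, placing the third (D) in the bass: D-F-Bb.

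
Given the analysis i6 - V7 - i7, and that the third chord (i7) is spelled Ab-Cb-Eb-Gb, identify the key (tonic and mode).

Ab minor

i7 is given as Ab-Cb-Eb-Gb — a minor seventh chord with root Ab.
If Ab is scale degree 1 and the mode makes that degree carry a minor seventh chord, the tonic is Ab and the mode is minor.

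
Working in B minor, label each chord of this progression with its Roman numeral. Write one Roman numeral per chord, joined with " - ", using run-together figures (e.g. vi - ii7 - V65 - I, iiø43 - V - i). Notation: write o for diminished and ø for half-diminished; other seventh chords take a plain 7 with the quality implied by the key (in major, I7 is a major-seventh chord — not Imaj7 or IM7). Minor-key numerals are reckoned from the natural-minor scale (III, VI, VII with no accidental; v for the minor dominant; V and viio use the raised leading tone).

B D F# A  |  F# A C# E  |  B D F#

i7 - v7 - i

B-D-F#-A: root B is the tonic; minor seventh chord there is i7.
F#-A-C#-E: minor seventh chord on F# = scale degree 5 → v7.
B-D-F# has root B, degree 1 in B minor, so i.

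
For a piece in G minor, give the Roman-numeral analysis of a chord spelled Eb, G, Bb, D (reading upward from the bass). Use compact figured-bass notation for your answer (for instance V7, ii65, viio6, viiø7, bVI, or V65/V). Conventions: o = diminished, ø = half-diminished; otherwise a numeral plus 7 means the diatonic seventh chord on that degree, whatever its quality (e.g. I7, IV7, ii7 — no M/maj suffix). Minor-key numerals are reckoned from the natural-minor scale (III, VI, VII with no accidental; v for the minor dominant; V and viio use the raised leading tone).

VI7

The pitches Eb-G-Bb-D form a major seventh chord rooted on Eb.
In G minor, Eb is the submediant; the diatonic major seventh chord there is VI7.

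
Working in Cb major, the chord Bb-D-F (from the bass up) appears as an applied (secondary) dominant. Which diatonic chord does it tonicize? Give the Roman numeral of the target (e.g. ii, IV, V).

iii

The chord is a major triad on Bb.
A dominant resolves down a perfect fifth: Bb → Eb. In Cb major, Eb is scale degree 3, i.e. iii.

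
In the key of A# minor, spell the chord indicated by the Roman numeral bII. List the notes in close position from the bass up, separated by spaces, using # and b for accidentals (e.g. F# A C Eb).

B D# F#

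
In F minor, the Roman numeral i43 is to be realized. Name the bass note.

i in F minor has root F; the chord is F-Ab-C-Eb.
The figure 43 means second inversion — the fifth is in the bass.

C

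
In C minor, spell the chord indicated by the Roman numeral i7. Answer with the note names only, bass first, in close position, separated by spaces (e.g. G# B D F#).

The numeral's case and figure indicate a minor seventh chord. In C minor its root, the first degree, is C.
That chord is spelled C-Eb-G-Bb.

C Eb G Bb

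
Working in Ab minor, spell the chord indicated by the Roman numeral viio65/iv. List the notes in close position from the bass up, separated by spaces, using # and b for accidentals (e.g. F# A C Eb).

Eb Gb Bbb C

The slash marks an applied leading-tone chord: viio of iv. In Ab minor, iv is Db, so the leading tone to it is C, a half step below.
Building a fully diminished seventh chord on C gives C-Eb-Gb-Bbb.
The figured bass 65 indicates first inversion, placing the third (Eb) in the bass: Eb-Gb-Bbb-C.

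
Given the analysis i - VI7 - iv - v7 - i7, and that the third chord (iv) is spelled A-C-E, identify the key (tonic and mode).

E minor

The anchor chord is a minor triad on A, labeled iv.
iv on A implies A is the subdominant; that puts the tonic at E, and the lowercase numeral fits minor mode.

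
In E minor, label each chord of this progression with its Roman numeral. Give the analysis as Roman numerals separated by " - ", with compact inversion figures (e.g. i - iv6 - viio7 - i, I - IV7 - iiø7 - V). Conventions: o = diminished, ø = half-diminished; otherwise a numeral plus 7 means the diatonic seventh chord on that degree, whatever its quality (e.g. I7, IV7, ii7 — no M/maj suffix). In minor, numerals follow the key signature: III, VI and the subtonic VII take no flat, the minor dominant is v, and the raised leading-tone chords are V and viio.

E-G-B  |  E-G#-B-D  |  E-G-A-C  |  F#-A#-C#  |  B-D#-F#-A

i - V7/iv - iv43 - V/V - V7

E-G-B: root E is the tonic; minor triad there is i.
E-G#-B-D is the secondary dominant of iv (dominant seventh chord on E): V7/iv.
E-G-A-C: root A is the subdominant; minor seventh chord there is iv43.
F#-A#-C#: chromatic; F# is V of V, so V/V.
B-D#-F#-A: root B is the dominant; dominant seventh chord there is V7.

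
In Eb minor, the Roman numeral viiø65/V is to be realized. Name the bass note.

C

The applied chord viiø65/V is rooted on A: A-C-Eb-G.
The figure 65 means first inversion — the third is in the bass.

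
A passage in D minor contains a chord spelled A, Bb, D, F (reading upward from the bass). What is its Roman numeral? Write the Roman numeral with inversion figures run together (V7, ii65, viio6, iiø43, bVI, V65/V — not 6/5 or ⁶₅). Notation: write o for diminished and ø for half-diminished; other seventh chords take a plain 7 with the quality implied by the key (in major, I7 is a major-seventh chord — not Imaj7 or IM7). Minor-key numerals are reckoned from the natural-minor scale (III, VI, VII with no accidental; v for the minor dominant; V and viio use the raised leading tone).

VI42

Stacked in thirds the chord is Bb-D-F-A: a major seventh chord on Bb.
Bb is scale degree 6 in D minor, and a major seventh chord on that degree is written VI7.
With A in the bass the chord is in third inversion, so the figured bass is 42.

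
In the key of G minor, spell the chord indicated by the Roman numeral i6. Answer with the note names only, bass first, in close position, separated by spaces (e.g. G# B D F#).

Bb D G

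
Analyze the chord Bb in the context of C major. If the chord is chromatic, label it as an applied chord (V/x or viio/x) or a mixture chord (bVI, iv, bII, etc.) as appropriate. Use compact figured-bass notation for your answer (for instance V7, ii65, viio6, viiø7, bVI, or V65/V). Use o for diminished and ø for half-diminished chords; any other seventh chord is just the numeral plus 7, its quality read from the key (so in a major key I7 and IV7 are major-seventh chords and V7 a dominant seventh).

The pitches Bb-D-F form a major triad rooted on Bb.
Bb is the lowered seventh degree of C major (diatonic 7 would be B). This is a major triad on the lowered seventh degree (the subtonic), borrowed from the parallel minor.

bVII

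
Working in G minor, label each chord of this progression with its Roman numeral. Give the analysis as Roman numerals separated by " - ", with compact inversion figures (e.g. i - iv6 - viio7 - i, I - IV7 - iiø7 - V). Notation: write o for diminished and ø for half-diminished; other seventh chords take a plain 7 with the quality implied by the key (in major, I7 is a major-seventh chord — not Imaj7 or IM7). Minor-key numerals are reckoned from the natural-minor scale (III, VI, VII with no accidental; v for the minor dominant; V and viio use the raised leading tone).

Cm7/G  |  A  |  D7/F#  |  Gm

iv43 - V/V - V65 - i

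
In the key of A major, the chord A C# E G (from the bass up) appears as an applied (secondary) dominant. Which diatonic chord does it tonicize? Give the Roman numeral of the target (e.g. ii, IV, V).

The chord is a dominant seventh chord on A.
A dominant resolves down a perfect fifth: A → D. In A major, D is scale degree 4, i.e. IV.

IV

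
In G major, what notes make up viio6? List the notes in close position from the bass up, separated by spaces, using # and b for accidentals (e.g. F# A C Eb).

A C F#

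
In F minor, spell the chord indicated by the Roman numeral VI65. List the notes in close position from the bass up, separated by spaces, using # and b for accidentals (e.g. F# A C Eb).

In F minor, the submediant is Db, and the diatonic chord built there is a major seventh chord.
Stacking thirds from Db gives Db-F-Ab-C.
The figured bass 65 indicates first inversion, placing the third (F) in the bass: F-Ab-C-Db.

F Ab C Db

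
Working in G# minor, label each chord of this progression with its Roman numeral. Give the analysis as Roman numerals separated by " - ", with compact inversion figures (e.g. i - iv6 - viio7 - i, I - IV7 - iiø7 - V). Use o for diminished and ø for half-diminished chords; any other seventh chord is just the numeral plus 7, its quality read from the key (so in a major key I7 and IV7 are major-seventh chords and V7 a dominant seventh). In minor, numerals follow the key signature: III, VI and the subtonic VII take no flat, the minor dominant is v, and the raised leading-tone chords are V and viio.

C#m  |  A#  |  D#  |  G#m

iv - V/V - V - i

C#m: minor triad on C# = scale degree 4 → iv.
A#: a major triad on A#, the applied dominant of V → V/V.
D# has root D#, degree 5 in G# minor, so V.
G#m has root G#, degree 1 in G# minor, so i.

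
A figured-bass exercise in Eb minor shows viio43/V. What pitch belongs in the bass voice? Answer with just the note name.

Eb

The applied chord viio43/V is rooted on A: A-C-Eb-Gb.
The figure 43 means second inversion — the fifth is in the bass.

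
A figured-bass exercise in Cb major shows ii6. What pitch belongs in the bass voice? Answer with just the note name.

Fb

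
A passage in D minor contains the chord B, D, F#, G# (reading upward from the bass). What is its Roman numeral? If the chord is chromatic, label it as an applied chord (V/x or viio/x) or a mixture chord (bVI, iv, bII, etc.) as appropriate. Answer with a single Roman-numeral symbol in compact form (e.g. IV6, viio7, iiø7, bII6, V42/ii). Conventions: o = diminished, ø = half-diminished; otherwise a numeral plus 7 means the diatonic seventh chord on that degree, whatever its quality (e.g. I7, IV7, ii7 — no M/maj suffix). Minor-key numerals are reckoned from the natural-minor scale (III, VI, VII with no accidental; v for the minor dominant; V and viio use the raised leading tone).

The pitches G#-B-D-F# form a half-diminished seventh chord rooted on G#.
G# sits a half step below A (V in D minor); a diminished chord there is the applied leading-tone chord of V.
With B in the bass the chord is in first inversion, so the figured bass is 65.

viiø65/V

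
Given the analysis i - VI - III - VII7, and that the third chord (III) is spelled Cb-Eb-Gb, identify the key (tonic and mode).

Ab minor

The anchor chord is a major triad on Cb, labeled III.
Counting down 2 scale steps from Cb places the tonic on Ab; a major triad on degree 3 is diatonic only in minor.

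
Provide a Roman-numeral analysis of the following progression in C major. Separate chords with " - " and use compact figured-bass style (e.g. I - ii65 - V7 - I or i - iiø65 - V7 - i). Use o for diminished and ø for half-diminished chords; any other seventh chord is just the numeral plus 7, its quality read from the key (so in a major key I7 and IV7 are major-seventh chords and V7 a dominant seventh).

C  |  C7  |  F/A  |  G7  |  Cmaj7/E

I - V7/IV - IV6 - V7 - I65

C: root C is the tonic; major triad there is I.
C7 is the secondary dominant of IV (dominant seventh chord on C): V7/IV.
F/A: root F is the subdominant; major triad there is IV6.
G7: dominant seventh chord on G = scale degree 5 → V7.
Cmaj7/E: root C is the tonic; major seventh chord there is I65.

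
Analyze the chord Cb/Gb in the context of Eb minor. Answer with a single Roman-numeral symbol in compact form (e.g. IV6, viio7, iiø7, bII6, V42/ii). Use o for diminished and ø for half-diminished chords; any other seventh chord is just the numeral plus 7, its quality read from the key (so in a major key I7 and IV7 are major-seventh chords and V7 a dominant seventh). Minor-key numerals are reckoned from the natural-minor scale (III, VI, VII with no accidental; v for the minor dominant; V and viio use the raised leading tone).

VI64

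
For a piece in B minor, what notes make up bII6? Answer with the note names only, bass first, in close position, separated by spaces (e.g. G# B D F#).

Scale degree 2 in B minor is C#; lowering it a half step gives C. bII6 is the Neapolitan sixth — a major triad on the lowered second degree, here in its customary first inversion.
So the chord is C-E-G, a major triad.
The figured bass 6 indicates first inversion, placing the third (E) in the bass: E-G-C.

E G C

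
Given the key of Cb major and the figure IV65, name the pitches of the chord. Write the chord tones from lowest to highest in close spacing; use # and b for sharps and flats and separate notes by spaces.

Ab Cb Eb Fb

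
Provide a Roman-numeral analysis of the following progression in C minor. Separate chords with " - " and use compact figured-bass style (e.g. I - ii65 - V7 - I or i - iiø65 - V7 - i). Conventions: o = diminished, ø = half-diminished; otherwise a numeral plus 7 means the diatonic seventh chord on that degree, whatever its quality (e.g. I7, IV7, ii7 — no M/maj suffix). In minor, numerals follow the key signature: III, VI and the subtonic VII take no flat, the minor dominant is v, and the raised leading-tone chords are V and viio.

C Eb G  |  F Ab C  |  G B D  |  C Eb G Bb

i - iv - V - i7

C-Eb-G: minor triad on C = scale degree 1 → i.
F-Ab-C: minor triad on F = scale degree 4 → iv.
G-B-D: major triad on G = scale degree 5 → V.
C-Eb-G-Bb has root C, degree 1 in C minor, so i7.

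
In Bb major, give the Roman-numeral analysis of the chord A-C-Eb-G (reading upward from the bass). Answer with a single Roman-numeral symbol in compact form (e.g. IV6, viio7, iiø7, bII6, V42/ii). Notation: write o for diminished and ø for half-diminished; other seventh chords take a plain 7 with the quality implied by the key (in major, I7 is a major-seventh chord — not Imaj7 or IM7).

Stacked in thirds the chord is A-C-Eb-G: a half-diminished seventh chord on A.
A is scale degree 7 in Bb major, and a half-diminished seventh chord on that degree is written viiø7.

viiø7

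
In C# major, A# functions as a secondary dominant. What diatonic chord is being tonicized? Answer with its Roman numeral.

ii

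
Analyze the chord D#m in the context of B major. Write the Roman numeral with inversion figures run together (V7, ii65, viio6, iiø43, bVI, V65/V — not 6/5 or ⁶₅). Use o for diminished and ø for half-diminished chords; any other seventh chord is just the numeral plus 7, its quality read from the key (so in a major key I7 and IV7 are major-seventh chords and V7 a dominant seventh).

Stacked in thirds the chord is D#-F#-A#: a minor triad on D#.
D# is scale degree 3 in B major, and a minor triad on that degree is written iii.

iii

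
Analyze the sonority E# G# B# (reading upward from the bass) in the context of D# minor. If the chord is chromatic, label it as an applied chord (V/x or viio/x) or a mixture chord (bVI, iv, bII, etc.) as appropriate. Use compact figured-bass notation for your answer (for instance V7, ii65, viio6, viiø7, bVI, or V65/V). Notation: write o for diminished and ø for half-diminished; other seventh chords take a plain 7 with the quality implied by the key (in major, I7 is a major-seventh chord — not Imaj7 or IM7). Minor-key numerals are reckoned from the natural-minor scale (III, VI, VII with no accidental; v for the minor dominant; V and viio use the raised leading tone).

ii

The pitches E#-G#-B# form a minor triad rooted on E#.
E# is the second degree of D# minor. This is the minor supertonic, borrowed from the parallel major (the Dorian ii).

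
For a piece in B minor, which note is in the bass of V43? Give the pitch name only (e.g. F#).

C#

V in B minor has root F#; the chord is F#-A#-C#-E.
The figure 43 means second inversion — the fifth is in the bass.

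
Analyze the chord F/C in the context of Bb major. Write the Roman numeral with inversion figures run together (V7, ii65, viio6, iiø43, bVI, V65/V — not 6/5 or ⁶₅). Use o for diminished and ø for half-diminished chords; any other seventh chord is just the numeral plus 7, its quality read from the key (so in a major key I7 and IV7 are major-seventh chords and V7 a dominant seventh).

Stacked in thirds the chord is F-A-C: a major triad on F.
In Bb major, F is the dominant; the diatonic major triad there is V.
With C in the bass the chord is in second inversion, so the figured bass is 64.

V64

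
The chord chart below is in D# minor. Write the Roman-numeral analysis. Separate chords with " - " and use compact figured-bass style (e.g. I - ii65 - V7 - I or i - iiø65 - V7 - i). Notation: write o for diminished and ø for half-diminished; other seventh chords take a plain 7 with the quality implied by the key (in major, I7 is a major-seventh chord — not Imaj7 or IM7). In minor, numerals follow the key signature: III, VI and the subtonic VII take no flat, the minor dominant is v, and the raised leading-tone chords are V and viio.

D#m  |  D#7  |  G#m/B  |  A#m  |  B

D#m: minor triad on D# = scale degree 1 → i.
D#7: chromatic; D# is V of iv, so V7/iv.
G#m/B: root G# is the subdominant; minor triad there is iv6.
A#m: minor triad on A# = scale degree 5 → v.
B: major triad on B = scale degree 6 → VI.

i - V7/iv - iv6 - v - VI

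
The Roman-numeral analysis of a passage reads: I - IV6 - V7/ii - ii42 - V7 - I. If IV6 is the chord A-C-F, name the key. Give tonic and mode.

IV6 is given as A-C-F — a major triad with root F.
Counting down 3 scale steps from F places the tonic on C; a major triad on degree 4 is diatonic only in major.

C major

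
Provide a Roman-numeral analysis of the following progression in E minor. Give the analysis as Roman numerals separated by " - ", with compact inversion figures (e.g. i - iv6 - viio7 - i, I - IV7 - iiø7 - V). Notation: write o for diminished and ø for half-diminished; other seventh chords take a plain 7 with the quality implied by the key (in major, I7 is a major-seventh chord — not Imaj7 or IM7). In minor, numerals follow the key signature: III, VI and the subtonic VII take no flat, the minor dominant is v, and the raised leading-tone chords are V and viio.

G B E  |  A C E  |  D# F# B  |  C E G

G-B-E: root E is the tonic; minor triad there is i6.
A-C-E: minor triad on A = scale degree 4 → iv.
D#-F#-B: root B is the dominant; major triad there is V6.
C-E-G: root C is the submediant; major triad there is VI.

i6 - iv - V6 - VI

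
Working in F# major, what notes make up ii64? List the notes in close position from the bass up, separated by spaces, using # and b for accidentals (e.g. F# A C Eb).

D# G# B

The numeral's case and figure indicate a minor triad. In F# major its root, the second degree, is G#.
Stacking thirds from G# gives G#-B-D#.
The figured bass 64 indicates second inversion, placing the fifth (D#) in the bass: D#-G#-B.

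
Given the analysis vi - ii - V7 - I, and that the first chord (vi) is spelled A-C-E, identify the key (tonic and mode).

C major

The chord Am is a minor triad rooted on A; its label is vi.
vi on A implies A is the submediant; that puts the tonic at C, and the lowercase numeral fits major mode.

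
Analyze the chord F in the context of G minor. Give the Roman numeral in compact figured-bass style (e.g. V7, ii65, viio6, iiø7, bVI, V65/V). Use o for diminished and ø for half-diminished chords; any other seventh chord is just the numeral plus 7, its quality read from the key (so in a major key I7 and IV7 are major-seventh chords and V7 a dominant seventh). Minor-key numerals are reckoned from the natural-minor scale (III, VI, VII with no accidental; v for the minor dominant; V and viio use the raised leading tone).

Stacked in thirds the chord is F-A-C: a major triad on F.
F is scale degree 7 in G minor, and a major triad on that degree is written VII.

VII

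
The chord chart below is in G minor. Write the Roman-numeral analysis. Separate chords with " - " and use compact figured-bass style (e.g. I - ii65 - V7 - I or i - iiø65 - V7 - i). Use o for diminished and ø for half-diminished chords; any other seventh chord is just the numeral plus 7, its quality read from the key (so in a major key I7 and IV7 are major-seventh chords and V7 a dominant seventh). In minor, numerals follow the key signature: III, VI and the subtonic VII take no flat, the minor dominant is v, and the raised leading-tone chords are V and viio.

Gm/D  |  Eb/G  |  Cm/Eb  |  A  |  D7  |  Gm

i64 - VI6 - iv6 - V/V - V7 - i

Gm/D: root G is the tonic; minor triad there is i64.
Eb/G has root Eb, degree 6 in G minor, so VI6.
Cm/Eb: root C is the subdominant; minor triad there is iv6.
A: a major triad on A, the applied dominant of V → V/V.
D7: dominant seventh chord on D = scale degree 5 → V7.
Gm: minor triad on G = scale degree 1 → i.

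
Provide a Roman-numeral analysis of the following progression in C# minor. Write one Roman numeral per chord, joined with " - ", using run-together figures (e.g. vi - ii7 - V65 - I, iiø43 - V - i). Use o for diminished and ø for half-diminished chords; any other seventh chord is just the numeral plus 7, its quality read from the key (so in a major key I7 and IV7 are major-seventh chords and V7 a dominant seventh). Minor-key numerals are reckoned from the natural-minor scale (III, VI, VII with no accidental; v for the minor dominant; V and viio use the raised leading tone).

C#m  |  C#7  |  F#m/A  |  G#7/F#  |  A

C#m: root C# is the tonic; minor triad there is i.
C#7: chromatic; C# is V of iv, so V7/iv.
F#m/A: root F# is the subdominant; minor triad there is iv6.
G#7/F#: dominant seventh chord on G# = scale degree 5 → V42.
A: major triad on A = scale degree 6 → VI.

i - V7/iv - iv6 - V42 - VI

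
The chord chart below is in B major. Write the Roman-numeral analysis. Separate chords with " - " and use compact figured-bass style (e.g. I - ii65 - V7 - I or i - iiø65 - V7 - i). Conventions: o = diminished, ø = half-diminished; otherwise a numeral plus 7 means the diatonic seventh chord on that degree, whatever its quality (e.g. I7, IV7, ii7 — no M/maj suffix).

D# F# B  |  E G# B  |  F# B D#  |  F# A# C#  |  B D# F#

I6 - IV - I64 - V - I

D#-F#-B has root B, degree 1 in B major, so I6.
E-G#-B: root E is the subdominant; major triad there is IV.
F#-B-D#: major triad on B = scale degree 1 → I64.
F#-A#-C# has root F#, degree 5 in B major, so V.
B-D#-F#: root B is the tonic; major triad there is I.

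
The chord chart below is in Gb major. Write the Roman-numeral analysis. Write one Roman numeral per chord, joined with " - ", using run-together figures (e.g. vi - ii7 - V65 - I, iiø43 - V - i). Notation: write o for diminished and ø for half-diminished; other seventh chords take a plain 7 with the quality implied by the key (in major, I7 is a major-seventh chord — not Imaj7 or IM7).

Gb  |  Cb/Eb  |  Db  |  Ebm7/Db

Gb: root Gb is the tonic; major triad there is I.
Cb/Eb: root Cb is the subdominant; major triad there is IV6.
Db: major triad on Db = scale degree 5 → V.
Ebm7/Db: minor seventh chord on Eb = scale degree 6 → vi42.

I - IV6 - V - vi42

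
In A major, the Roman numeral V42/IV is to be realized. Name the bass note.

G

The applied chord V42/IV is rooted on A: A-C#-E-G.
The figure 42 means third inversion — the seventh is in the bass.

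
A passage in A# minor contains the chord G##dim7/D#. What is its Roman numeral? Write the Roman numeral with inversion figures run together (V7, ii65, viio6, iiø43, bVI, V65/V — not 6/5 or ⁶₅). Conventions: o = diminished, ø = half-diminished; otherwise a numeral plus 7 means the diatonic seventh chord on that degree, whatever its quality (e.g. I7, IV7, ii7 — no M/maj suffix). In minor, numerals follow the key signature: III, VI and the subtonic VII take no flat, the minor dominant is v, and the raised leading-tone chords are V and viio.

viio43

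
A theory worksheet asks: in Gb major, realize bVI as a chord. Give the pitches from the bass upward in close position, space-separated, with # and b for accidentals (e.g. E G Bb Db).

Scale degree 6 in Gb major is Eb; lowering it a half step gives Ebb. bVI is a major triad on the lowered sixth degree, borrowed from the parallel minor.
So the chord is Ebb-Gb-Bbb, a major triad.

Ebb Gb Bbb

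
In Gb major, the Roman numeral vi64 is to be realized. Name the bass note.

vi in Gb major has root Eb; the chord is Eb-Gb-Bb.
The figure 64 means second inversion — the fifth is in the bass.

Bb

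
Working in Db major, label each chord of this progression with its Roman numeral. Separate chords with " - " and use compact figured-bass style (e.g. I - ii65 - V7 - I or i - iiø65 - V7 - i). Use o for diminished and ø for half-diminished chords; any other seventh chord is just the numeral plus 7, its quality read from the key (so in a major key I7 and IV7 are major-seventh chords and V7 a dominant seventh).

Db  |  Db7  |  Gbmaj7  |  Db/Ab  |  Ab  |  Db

Db: major triad on Db = scale degree 1 → I.
Db7: a dominant seventh chord on Db, the applied dominant of IV → V7/IV.
Gbmaj7 has root Gb, degree 4 in Db major, so IV7.
Db/Ab: root Db is the tonic; major triad there is I64.
Ab: major triad on Ab = scale degree 5 → V.
Db has root Db, degree 1 in Db major, so I.

I - V7/IV - IV7 - I64 - V - I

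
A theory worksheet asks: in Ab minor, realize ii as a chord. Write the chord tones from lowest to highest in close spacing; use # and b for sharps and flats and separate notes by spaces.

Bb Db F

Scale degree 2 in Ab minor is Bb; here the chord built on it is altered to a minor triad. ii is the minor supertonic, borrowed from the parallel major (the Dorian ii).
So the chord is Bb-Db-F, a minor triad.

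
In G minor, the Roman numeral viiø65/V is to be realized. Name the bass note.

E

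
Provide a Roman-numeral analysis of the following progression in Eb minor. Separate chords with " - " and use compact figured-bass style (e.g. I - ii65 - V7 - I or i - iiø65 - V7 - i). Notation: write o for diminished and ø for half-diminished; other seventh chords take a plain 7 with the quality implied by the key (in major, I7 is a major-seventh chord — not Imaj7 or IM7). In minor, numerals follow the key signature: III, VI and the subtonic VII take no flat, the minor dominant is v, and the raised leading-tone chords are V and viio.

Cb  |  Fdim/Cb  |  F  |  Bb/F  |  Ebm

VI - iio64 - V/V - V64 - i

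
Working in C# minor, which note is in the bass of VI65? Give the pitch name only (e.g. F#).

VI in C# minor has root A; the chord is A-C#-E-G#.
The figure 65 means first inversion — the third is in the bass.

C#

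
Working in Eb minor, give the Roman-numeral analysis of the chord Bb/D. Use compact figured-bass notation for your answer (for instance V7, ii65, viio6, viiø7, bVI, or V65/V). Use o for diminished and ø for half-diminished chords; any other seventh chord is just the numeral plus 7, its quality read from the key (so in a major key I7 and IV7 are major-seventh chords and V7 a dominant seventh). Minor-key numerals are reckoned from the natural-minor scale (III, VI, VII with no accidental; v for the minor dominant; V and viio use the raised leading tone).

V6

Stacked in thirds the chord is Bb-D-F: a major triad on Bb.
Bb is scale degree 5 in Eb minor, and a major triad on that degree is written V.
With D in the bass the chord is in first inversion, so the figured bass is 6.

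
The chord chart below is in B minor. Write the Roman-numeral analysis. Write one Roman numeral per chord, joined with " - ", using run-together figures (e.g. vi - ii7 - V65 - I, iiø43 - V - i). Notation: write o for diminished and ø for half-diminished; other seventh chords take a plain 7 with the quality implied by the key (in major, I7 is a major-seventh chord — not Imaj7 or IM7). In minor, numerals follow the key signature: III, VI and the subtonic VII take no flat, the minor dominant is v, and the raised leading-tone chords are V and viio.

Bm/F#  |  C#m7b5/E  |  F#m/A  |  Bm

i64 - iiø65 - v6 - i

Bm/F#: minor triad on B = scale degree 1 → i64.
C#m7b5/E: half-diminished seventh chord on C# = scale degree 2 → iiø65.
F#m/A: minor triad on F# = scale degree 5 → v6.
Bm: root B is the tonic; minor triad there is i.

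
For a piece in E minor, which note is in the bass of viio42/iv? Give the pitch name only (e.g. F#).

The applied chord viio42/iv is rooted on G#: G#-B-D-F.
The figure 42 means third inversion — the seventh is in the bass.

F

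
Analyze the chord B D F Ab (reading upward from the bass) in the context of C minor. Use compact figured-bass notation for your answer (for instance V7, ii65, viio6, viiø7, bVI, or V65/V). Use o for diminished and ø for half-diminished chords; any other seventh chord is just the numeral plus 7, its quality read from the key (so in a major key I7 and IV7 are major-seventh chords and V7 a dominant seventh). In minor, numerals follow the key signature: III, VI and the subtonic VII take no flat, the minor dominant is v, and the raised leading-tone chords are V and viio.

Stacked in thirds the chord is B-D-F-Ab: a fully diminished seventh chord on B.
B is scale degree 7 in C minor, and a fully diminished seventh chord on that degree is written viio7.

viio7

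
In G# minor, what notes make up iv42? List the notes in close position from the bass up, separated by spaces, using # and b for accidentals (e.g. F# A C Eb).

The numeral's case and figure indicate a minor seventh chord. In G# minor its root, the subdominant, is C#.
Stacking thirds from C# gives C#-E-G#-B.
With the 42 figure the chord is in third inversion; from the bass B upward in close position it reads B-C#-E-G#.

B C# E G#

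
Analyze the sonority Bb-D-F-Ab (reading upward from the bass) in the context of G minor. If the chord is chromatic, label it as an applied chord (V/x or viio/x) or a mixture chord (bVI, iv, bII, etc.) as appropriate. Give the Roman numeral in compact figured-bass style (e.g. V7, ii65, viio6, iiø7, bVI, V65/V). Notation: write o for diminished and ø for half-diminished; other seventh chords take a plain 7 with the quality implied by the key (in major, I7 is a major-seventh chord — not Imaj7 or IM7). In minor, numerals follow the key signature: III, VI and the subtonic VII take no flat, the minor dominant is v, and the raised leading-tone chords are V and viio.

V7/VI

Stacked in thirds the chord is Bb-D-F-Ab: a dominant seventh chord on Bb.
Bb is not a diatonic chord root with this quality in G minor, but it lies a perfect fifth above Eb (VI), so the chord functions as an applied dominant of VI.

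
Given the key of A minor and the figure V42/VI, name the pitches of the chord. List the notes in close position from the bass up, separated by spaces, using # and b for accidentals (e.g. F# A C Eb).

The slash means an applied dominant: we want the dominant of VI. In A minor, VI is F major, and its dominant is built on C.
Building a dominant seventh chord on C gives C-E-G-Bb.
The figured bass 42 indicates third inversion, placing the seventh (Bb) in the bass: Bb-C-E-G.

Bb C E G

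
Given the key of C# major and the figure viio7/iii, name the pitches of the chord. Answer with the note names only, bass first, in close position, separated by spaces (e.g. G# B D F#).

D## F## A# C#

The slash marks an applied leading-tone chord: viio of iii. In C# major, iii is E#, so the leading tone to it is D##, a half step below.
Building a fully diminished seventh chord on D## gives D##-F##-A#-C#.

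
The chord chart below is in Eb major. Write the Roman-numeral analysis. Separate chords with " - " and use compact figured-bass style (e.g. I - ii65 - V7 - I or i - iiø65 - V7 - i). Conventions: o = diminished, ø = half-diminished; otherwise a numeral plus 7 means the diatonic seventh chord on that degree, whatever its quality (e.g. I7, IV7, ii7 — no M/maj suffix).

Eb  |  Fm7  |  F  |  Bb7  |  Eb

Eb has root Eb, degree 1 in Eb major, so I.
Fm7: minor seventh chord on F = scale degree 2 → ii7.
F: chromatic; F is V of V, so V/V.
Bb7 has root Bb, degree 5 in Eb major, so V7.
Eb: major triad on Eb = scale degree 1 → I.

I - ii7 - V/V - V7 - I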